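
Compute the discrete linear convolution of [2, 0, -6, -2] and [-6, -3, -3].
y[0] = 2×-6 = -12; y[1] = 2×-3 + 0×-6 = -6; y[2] = 2×-3 + 0×-3 + -6×-6 = 30; y[3] = 0×-3 + -6×-3 + -2×-6 = 30; y[4] = -6×-3 + -2×-3 = 24; y[5] = -2×-3 = 6

[-12, -6, 30, 30, 24, 6]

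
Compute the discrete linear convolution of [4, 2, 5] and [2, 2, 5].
y[0] = 4×2 = 8; y[1] = 4×2 + 2×2 = 12; y[2] = 4×5 + 2×2 + 5×2 = 34; y[3] = 2×5 + 5×2 = 20; y[4] = 5×5 = 25

[8, 12, 34, 20, 25]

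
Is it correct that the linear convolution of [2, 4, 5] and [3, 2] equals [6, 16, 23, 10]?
Recompute linear convolution of [2, 4, 5] and [3, 2]: y[0] = 2×3 = 6; y[1] = 2×2 + 4×3 = 16; y[2] = 4×2 + 5×3 = 23; y[3] = 5×2 = 10 → [6, 16, 23, 10]. Given [6, 16, 23, 10] matches, so answer: Yes

Yes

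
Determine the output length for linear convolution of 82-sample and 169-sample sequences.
Linear/full convolution length: m + n - 1 = 82 + 169 - 1 = 250

250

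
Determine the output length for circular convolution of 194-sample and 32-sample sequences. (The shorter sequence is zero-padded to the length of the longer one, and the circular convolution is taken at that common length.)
Circular convolution (zero-padding the shorter input) has length max(m, n) = max(194, 32) = 194

194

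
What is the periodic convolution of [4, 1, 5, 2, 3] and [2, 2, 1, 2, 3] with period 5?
Use y[k] = Σ_j a[j]·b[(k-j) mod 5]. y[0] = 4×2 + 1×3 + 5×2 + 2×1 + 3×2 = 29; y[1] = 4×2 + 1×2 + 5×3 + 2×2 + 3×1 = 32; y[2] = 4×1 + 1×2 + 5×2 + 2×3 + 3×2 = 28; y[3] = 4×2 + 1×1 + 5×2 + 2×2 + 3×3 = 32; y[4] = 4×3 + 1×2 + 5×1 + 2×2 + 3×2 = 29. Result: [29, 32, 28, 32, 29]

[29, 32, 28, 32, 29]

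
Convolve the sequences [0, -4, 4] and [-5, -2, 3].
y[0] = 0×-5 = 0; y[1] = 0×-2 + -4×-5 = 20; y[2] = 0×3 + -4×-2 + 4×-5 = -12; y[3] = -4×3 + 4×-2 = -20; y[4] = 4×3 = 12

[0, 20, -12, -20, 12]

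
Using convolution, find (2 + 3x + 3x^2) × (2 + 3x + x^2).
Ascending coefficients: a = [2, 3, 3], b = [2, 3, 1]. c[0] = 2×2 = 4; c[1] = 2×3 + 3×2 = 12; c[2] = 2×1 + 3×3 + 3×2 = 17; c[3] = 3×1 + 3×3 = 12; c[4] = 3×1 = 3. Result coefficients: [4, 12, 17, 12, 3] → 4 + 12x + 17x^2 + 12x^3 + 3x^4

4 + 12x + 17x^2 + 12x^3 + 3x^4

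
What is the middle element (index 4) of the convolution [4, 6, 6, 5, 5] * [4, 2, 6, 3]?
Use y[k] = Σ_i a[i]·b[k-i] at k=4. y[4] = 6×3 + 6×6 + 5×2 + 5×4 = 84

84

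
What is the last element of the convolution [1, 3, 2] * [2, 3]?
Use y[k] = Σ_i a[i]·b[k-i] at k=3. y[3] = 2×3 = 6

6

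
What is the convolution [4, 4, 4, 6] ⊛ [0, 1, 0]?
y[0] = 4×0 = 0; y[1] = 4×1 + 4×0 = 4; y[2] = 4×0 + 4×1 + 4×0 = 4; y[3] = 4×0 + 4×1 + 6×0 = 4; y[4] = 4×0 + 6×1 = 6; y[5] = 6×0 = 0

[0, 4, 4, 4, 6, 0]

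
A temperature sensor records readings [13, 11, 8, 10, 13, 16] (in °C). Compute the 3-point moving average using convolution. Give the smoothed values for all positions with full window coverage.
3-point moving average kernel = [1, 1, 1]. Apply in 'valid' mode (full window coverage): avg[0] = (13 + 11 + 8) / 3 = 10.67; avg[1] = (11 + 8 + 10) / 3 = 9.67; avg[2] = (8 + 10 + 13) / 3 = 10.33; avg[3] = (10 + 13 + 16) / 3 = 13.0. Smoothed values: [10.67, 9.67, 10.33, 13.0]

[10.67, 9.67, 10.33, 13.0]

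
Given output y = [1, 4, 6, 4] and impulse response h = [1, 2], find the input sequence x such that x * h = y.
Deconvolve y=[1, 4, 6, 4] by h=[1, 2]. Since h[0]=1, solve forward: x[0] = y[0] / 1 = 1; x[1] = (y[1] - 1×2) / 1 = 2; x[2] = (y[2] - 2×2) / 1 = 2. So x = [1, 2, 2]. Check by forward convolution: y[0] = 1×1 = 1; y[1] = 1×2 + 2×1 = 4; y[2] = 2×2 + 2×1 = 6; y[3] = 2×2 = 4

[1, 2, 2]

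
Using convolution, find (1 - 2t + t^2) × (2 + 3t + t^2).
Ascending coefficients: a = [1, -2, 1], b = [2, 3, 1]. c[0] = 1×2 = 2; c[1] = 1×3 + -2×2 = -1; c[2] = 1×1 + -2×3 + 1×2 = -3; c[3] = -2×1 + 1×3 = 1; c[4] = 1×1 = 1. Result coefficients: [2, -1, -3, 1, 1] → 2 - t - 3t^2 + t^3 + t^4

2 - t - 3t^2 + t^3 + t^4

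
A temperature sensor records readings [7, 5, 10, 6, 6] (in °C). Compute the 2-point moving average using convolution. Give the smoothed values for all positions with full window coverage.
2-point moving average kernel = [1, 1]. Apply in 'valid' mode (full window coverage): avg[0] = (7 + 5) / 2 = 6.0; avg[1] = (5 + 10) / 2 = 7.5; avg[2] = (10 + 6) / 2 = 8.0; avg[3] = (6 + 6) / 2 = 6.0. Smoothed values: [6.0, 7.5, 8.0, 6.0]

[6.0, 7.5, 8.0, 6.0]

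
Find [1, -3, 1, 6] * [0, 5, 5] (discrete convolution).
y[0] = 1×0 = 0; y[1] = 1×5 + -3×0 = 5; y[2] = 1×5 + -3×5 + 1×0 = -10; y[3] = -3×5 + 1×5 + 6×0 = -10; y[4] = 1×5 + 6×5 = 35; y[5] = 6×5 = 30

[0, 5, -10, -10, 35, 30]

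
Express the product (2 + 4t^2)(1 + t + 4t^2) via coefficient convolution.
Ascending coefficients: a = [2, 0, 4], b = [1, 1, 4]. c[0] = 2×1 = 2; c[1] = 2×1 + 0×1 = 2; c[2] = 2×4 + 0×1 + 4×1 = 12; c[3] = 0×4 + 4×1 = 4; c[4] = 4×4 = 16. Result coefficients: [2, 2, 12, 4, 16] → 2 + 2t + 12t^2 + 4t^3 + 16t^4

2 + 2t + 12t^2 + 4t^3 + 16t^4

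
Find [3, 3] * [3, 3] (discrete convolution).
y[0] = 3×3 = 9; y[1] = 3×3 + 3×3 = 18; y[2] = 3×3 = 9

[9, 18, 9]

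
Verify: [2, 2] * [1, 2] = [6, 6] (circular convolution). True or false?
Recompute circular convolution of [2, 2] and [1, 2]: y[0] = 2×1 + 2×2 = 6; y[1] = 2×2 + 2×1 = 6 → [6, 6]. Given [6, 6] matches, so answer: Yes

Yes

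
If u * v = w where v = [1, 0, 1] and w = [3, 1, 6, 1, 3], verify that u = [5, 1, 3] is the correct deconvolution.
Forward-compute [5, 1, 3] * [1, 0, 1]: w[0] = 5×1 = 5; w[1] = 5×0 + 1×1 = 1; w[2] = 5×1 + 1×0 + 3×1 = 8; w[3] = 1×1 + 3×0 = 1; w[4] = 3×1 = 3 → [5, 1, 8, 1, 3]. Does not match given w = [3, 1, 6, 1, 3].

Not verified. [5, 1, 3] * [1, 0, 1] = [5, 1, 8, 1, 3], which differs from [3, 1, 6, 1, 3] at index 0.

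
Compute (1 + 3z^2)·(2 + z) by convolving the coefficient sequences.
Ascending coefficients: a = [1, 0, 3], b = [2, 1]. c[0] = 1×2 = 2; c[1] = 1×1 + 0×2 = 1; c[2] = 0×1 + 3×2 = 6; c[3] = 3×1 = 3. Result coefficients: [2, 1, 6, 3] → 2 + z + 6z^2 + 3z^3

2 + z + 6z^2 + 3z^3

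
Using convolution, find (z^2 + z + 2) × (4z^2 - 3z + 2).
Ascending coefficients: a = [2, 1, 1], b = [2, -3, 4]. c[0] = 2×2 = 4; c[1] = 2×-3 + 1×2 = -4; c[2] = 2×4 + 1×-3 + 1×2 = 7; c[3] = 1×4 + 1×-3 = 1; c[4] = 1×4 = 4. Result coefficients: [4, -4, 7, 1, 4] → 4z^4 + z^3 + 7z^2 - 4z + 4

4z^4 + z^3 + 7z^2 - 4z + 4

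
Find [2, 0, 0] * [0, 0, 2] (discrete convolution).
y[0] = 2×0 = 0; y[1] = 2×0 + 0×0 = 0; y[2] = 2×2 + 0×0 + 0×0 = 4; y[3] = 0×2 + 0×0 = 0; y[4] = 0×2 = 0

[0, 0, 4, 0, 0]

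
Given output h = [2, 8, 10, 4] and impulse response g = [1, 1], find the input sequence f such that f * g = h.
Deconvolve h=[2, 8, 10, 4] by g=[1, 1]. Since g[0]=1, solve forward: f[0] = h[0] / 1 = 2; f[1] = (h[1] - 2×1) / 1 = 6; f[2] = (h[2] - 6×1) / 1 = 4. So f = [2, 6, 4]. Check by forward convolution: h[0] = 2×1 = 2; h[1] = 2×1 + 6×1 = 8; h[2] = 6×1 + 4×1 = 10; h[3] = 4×1 = 4

[2, 6, 4]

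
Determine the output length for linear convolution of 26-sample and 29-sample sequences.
Linear/full convolution length: m + n - 1 = 26 + 29 - 1 = 54

54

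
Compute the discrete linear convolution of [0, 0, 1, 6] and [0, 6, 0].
y[0] = 0×0 = 0; y[1] = 0×6 + 0×0 = 0; y[2] = 0×0 + 0×6 + 1×0 = 0; y[3] = 0×0 + 1×6 + 6×0 = 6; y[4] = 1×0 + 6×6 = 36; y[5] = 6×0 = 0

[0, 0, 0, 6, 36, 0]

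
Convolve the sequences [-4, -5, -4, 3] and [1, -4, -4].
y[0] = -4×1 = -4; y[1] = -4×-4 + -5×1 = 11; y[2] = -4×-4 + -5×-4 + -4×1 = 32; y[3] = -5×-4 + -4×-4 + 3×1 = 39; y[4] = -4×-4 + 3×-4 = 4; y[5] = 3×-4 = -12

[-4, 11, 32, 39, 4, -12]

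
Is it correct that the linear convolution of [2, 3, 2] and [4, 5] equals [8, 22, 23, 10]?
Recompute linear convolution of [2, 3, 2] and [4, 5]: y[0] = 2×4 = 8; y[1] = 2×5 + 3×4 = 22; y[2] = 3×5 + 2×4 = 23; y[3] = 2×5 = 10 → [8, 22, 23, 10]. Given [8, 22, 23, 10] matches, so answer: Yes

Yes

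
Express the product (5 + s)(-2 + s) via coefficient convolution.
Ascending coefficients: a = [5, 1], b = [-2, 1]. c[0] = 5×-2 = -10; c[1] = 5×1 + 1×-2 = 3; c[2] = 1×1 = 1. Result coefficients: [-10, 3, 1] → -10 + 3s + s^2

-10 + 3s + s^2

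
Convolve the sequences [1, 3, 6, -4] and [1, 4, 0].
y[0] = 1×1 = 1; y[1] = 1×4 + 3×1 = 7; y[2] = 1×0 + 3×4 + 6×1 = 18; y[3] = 3×0 + 6×4 + -4×1 = 20; y[4] = 6×0 + -4×4 = -16; y[5] = -4×0 = 0

[1, 7, 18, 20, -16, 0]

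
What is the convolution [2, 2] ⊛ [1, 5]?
y[0] = 2×1 = 2; y[1] = 2×5 + 2×1 = 12; y[2] = 2×5 = 10

[2, 12, 10]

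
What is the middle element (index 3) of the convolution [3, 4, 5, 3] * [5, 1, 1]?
Use y[k] = Σ_i a[i]·b[k-i] at k=3. y[3] = 4×1 + 5×1 + 3×5 = 24

24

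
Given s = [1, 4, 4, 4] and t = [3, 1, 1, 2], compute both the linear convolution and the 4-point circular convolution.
Linear: y_lin[0] = 1×3 = 3; y_lin[1] = 1×1 + 4×3 = 13; y_lin[2] = 1×1 + 4×1 + 4×3 = 17; y_lin[3] = 1×2 + 4×1 + 4×1 + 4×3 = 22; y_lin[4] = 4×2 + 4×1 + 4×1 = 16; y_lin[5] = 4×2 + 4×1 = 12; y_lin[6] = 4×2 = 8 → [3, 13, 17, 22, 16, 12, 8]. Circular (length 4): y[0] = 1×3 + 4×2 + 4×1 + 4×1 = 19; y[1] = 1×1 + 4×3 + 4×2 + 4×1 = 25; y[2] = 1×1 + 4×1 + 4×3 + 4×2 = 25; y[3] = 1×2 + 4×1 + 4×1 + 4×3 = 22 → [19, 25, 25, 22]

Linear: [3, 13, 17, 22, 16, 12, 8], Circular: [19, 25, 25, 22]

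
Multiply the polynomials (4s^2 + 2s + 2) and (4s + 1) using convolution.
Ascending coefficients: a = [2, 2, 4], b = [1, 4]. c[0] = 2×1 = 2; c[1] = 2×4 + 2×1 = 10; c[2] = 2×4 + 4×1 = 12; c[3] = 4×4 = 16. Result coefficients: [2, 10, 12, 16] → 16s^3 + 12s^2 + 10s + 2

16s^3 + 12s^2 + 10s + 2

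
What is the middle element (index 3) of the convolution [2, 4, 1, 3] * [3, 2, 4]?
Use y[k] = Σ_i a[i]·b[k-i] at k=3. y[3] = 4×4 + 1×2 + 3×3 = 27

27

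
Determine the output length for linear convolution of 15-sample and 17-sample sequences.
Linear/full convolution length: m + n - 1 = 15 + 17 - 1 = 31

31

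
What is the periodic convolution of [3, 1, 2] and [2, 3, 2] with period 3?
Use y[k] = Σ_j s[j]·t[(k-j) mod 3]. y[0] = 3×2 + 1×2 + 2×3 = 14; y[1] = 3×3 + 1×2 + 2×2 = 15; y[2] = 3×2 + 1×3 + 2×2 = 13. Result: [14, 15, 13]

[14, 15, 13]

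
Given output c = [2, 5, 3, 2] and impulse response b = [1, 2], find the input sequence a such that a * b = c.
Deconvolve c=[2, 5, 3, 2] by b=[1, 2]. Since b[0]=1, solve forward: a[0] = c[0] / 1 = 2; a[1] = (c[1] - 2×2) / 1 = 1; a[2] = (c[2] - 1×2) / 1 = 1. So a = [2, 1, 1]. Check by forward convolution: c[0] = 2×1 = 2; c[1] = 2×2 + 1×1 = 5; c[2] = 1×2 + 1×1 = 3; c[3] = 1×2 = 2

[2, 1, 1]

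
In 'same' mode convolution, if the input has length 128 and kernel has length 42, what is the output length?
'Same' mode returns an output with the same length as the input: 128

128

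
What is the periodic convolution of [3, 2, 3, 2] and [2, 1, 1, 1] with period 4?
Use y[k] = Σ_j s[j]·t[(k-j) mod 4]. y[0] = 3×2 + 2×1 + 3×1 + 2×1 = 13; y[1] = 3×1 + 2×2 + 3×1 + 2×1 = 12; y[2] = 3×1 + 2×1 + 3×2 + 2×1 = 13; y[3] = 3×1 + 2×1 + 3×1 + 2×2 = 12. Result: [13, 12, 13, 12]

[13, 12, 13, 12]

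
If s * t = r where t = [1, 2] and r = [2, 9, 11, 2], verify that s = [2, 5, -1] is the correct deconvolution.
Forward-compute [2, 5, -1] * [1, 2]: r[0] = 2×1 = 2; r[1] = 2×2 + 5×1 = 9; r[2] = 5×2 + -1×1 = 9; r[3] = -1×2 = -2 → [2, 9, 9, -2]. Does not match given r = [2, 9, 11, 2].

Not verified. [2, 5, -1] * [1, 2] = [2, 9, 9, -2], which differs from [2, 9, 11, 2] at index 2.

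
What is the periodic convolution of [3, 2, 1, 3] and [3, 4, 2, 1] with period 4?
Use y[k] = Σ_j f[j]·g[(k-j) mod 4]. y[0] = 3×3 + 2×1 + 1×2 + 3×4 = 25; y[1] = 3×4 + 2×3 + 1×1 + 3×2 = 25; y[2] = 3×2 + 2×4 + 1×3 + 3×1 = 20; y[3] = 3×1 + 2×2 + 1×4 + 3×3 = 20. Result: [25, 25, 20, 20]

[25, 25, 20, 20]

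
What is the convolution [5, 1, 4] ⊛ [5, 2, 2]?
y[0] = 5×5 = 25; y[1] = 5×2 + 1×5 = 15; y[2] = 5×2 + 1×2 + 4×5 = 32; y[3] = 1×2 + 4×2 = 10; y[4] = 4×2 = 8

[25, 15, 32, 10, 8]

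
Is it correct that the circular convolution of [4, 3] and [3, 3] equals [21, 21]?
Recompute circular convolution of [4, 3] and [3, 3]: y[0] = 4×3 + 3×3 = 21; y[1] = 4×3 + 3×3 = 21 → [21, 21]. Given [21, 21] matches, so answer: Yes

Yes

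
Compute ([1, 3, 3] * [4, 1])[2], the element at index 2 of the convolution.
Use y[k] = Σ_i a[i]·b[k-i] at k=2. y[2] = 3×1 + 3×4 = 15

15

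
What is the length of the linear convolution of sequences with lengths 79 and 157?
Linear/full convolution length: m + n - 1 = 79 + 157 - 1 = 235

235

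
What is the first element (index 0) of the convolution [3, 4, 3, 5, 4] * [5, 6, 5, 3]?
Use y[k] = Σ_i a[i]·b[k-i] at k=0. y[0] = 3×5 = 15

15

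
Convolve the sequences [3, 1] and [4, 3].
y[0] = 3×4 = 12; y[1] = 3×3 + 1×4 = 13; y[2] = 1×3 = 3

[12, 13, 3]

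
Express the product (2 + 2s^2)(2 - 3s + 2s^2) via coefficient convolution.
Ascending coefficients: a = [2, 0, 2], b = [2, -3, 2]. c[0] = 2×2 = 4; c[1] = 2×-3 + 0×2 = -6; c[2] = 2×2 + 0×-3 + 2×2 = 8; c[3] = 0×2 + 2×-3 = -6; c[4] = 2×2 = 4. Result coefficients: [4, -6, 8, -6, 4] → 4 - 6s + 8s^2 - 6s^3 + 4s^4

4 - 6s + 8s^2 - 6s^3 + 4s^4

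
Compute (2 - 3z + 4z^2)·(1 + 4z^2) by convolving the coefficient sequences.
Ascending coefficients: a = [2, -3, 4], b = [1, 0, 4]. c[0] = 2×1 = 2; c[1] = 2×0 + -3×1 = -3; c[2] = 2×4 + -3×0 + 4×1 = 12; c[3] = -3×4 + 4×0 = -12; c[4] = 4×4 = 16. Result coefficients: [2, -3, 12, -12, 16] → 2 - 3z + 12z^2 - 12z^3 + 16z^4

2 - 3z + 12z^2 - 12z^3 + 16z^4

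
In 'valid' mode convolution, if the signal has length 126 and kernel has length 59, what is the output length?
'Valid' mode counts only positions where the kernel fully overlaps the signal: m - n + 1 = 126 - 59 + 1 = 68

68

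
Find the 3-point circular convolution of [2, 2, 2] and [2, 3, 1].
Use y[k] = Σ_j s[j]·t[(k-j) mod 3]. y[0] = 2×2 + 2×1 + 2×3 = 12; y[1] = 2×3 + 2×2 + 2×1 = 12; y[2] = 2×1 + 2×3 + 2×2 = 12. Result: [12, 12, 12]

[12, 12, 12]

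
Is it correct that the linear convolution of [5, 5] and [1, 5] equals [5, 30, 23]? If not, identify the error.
Recompute linear convolution of [5, 5] and [1, 5]: y[0] = 5×1 = 5; y[1] = 5×5 + 5×1 = 30; y[2] = 5×5 = 25 → [5, 30, 25]. Compare to given [5, 30, 23]: they differ at index 2: given 23, correct 25, so answer: No

No. Error at index 2: given 23, correct 25.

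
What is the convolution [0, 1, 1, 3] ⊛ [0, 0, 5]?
y[0] = 0×0 = 0; y[1] = 0×0 + 1×0 = 0; y[2] = 0×5 + 1×0 + 1×0 = 0; y[3] = 1×5 + 1×0 + 3×0 = 5; y[4] = 1×5 + 3×0 = 5; y[5] = 3×5 = 15

[0, 0, 0, 5, 5, 15]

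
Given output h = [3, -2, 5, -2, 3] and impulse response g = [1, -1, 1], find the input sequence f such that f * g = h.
Deconvolve h=[3, -2, 5, -2, 3] by g=[1, -1, 1]. Since g[0]=1, solve forward: f[0] = h[0] / 1 = 3; f[1] = (h[1] - 3×-1) / 1 = 1; f[2] = (h[2] - 1×-1 - 3×1) / 1 = 3. So f = [3, 1, 3]. Check by forward convolution: h[0] = 3×1 = 3; h[1] = 3×-1 + 1×1 = -2; h[2] = 3×1 + 1×-1 + 3×1 = 5; h[3] = 1×1 + 3×-1 = -2; h[4] = 3×1 = 3

[3, 1, 3]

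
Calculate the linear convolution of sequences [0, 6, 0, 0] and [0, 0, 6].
y[0] = 0×0 = 0; y[1] = 0×0 + 6×0 = 0; y[2] = 0×6 + 6×0 + 0×0 = 0; y[3] = 6×6 + 0×0 + 0×0 = 36; y[4] = 0×6 + 0×0 = 0; y[5] = 0×6 = 0

[0, 0, 0, 36, 0, 0]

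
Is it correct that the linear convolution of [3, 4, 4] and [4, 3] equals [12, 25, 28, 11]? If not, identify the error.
Recompute linear convolution of [3, 4, 4] and [4, 3]: y[0] = 3×4 = 12; y[1] = 3×3 + 4×4 = 25; y[2] = 4×3 + 4×4 = 28; y[3] = 4×3 = 12 → [12, 25, 28, 12]. Compare to given [12, 25, 28, 11]: they differ at index 3: given 11, correct 12, so answer: No

No. Error at index 3: given 11, correct 12.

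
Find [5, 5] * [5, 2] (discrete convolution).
y[0] = 5×5 = 25; y[1] = 5×2 + 5×5 = 35; y[2] = 5×2 = 10

[25, 35, 10]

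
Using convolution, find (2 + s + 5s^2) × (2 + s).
Ascending coefficients: a = [2, 1, 5], b = [2, 1]. c[0] = 2×2 = 4; c[1] = 2×1 + 1×2 = 4; c[2] = 1×1 + 5×2 = 11; c[3] = 5×1 = 5. Result coefficients: [4, 4, 11, 5] → 4 + 4s + 11s^2 + 5s^3

4 + 4s + 11s^2 + 5s^3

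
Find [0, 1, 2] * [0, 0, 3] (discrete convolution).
y[0] = 0×0 = 0; y[1] = 0×0 + 1×0 = 0; y[2] = 0×3 + 1×0 + 2×0 = 0; y[3] = 1×3 + 2×0 = 3; y[4] = 2×3 = 6

[0, 0, 0, 3, 6]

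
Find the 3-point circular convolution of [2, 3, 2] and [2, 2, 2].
Use y[k] = Σ_j x[j]·h[(k-j) mod 3]. y[0] = 2×2 + 3×2 + 2×2 = 14; y[1] = 2×2 + 3×2 + 2×2 = 14; y[2] = 2×2 + 3×2 + 2×2 = 14. Result: [14, 14, 14]

[14, 14, 14]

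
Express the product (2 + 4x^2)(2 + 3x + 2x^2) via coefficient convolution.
Ascending coefficients: a = [2, 0, 4], b = [2, 3, 2]. c[0] = 2×2 = 4; c[1] = 2×3 + 0×2 = 6; c[2] = 2×2 + 0×3 + 4×2 = 12; c[3] = 0×2 + 4×3 = 12; c[4] = 4×2 = 8. Result coefficients: [4, 6, 12, 12, 8] → 4 + 6x + 12x^2 + 12x^3 + 8x^4

4 + 6x + 12x^2 + 12x^3 + 8x^4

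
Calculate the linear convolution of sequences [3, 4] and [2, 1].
y[0] = 3×2 = 6; y[1] = 3×1 + 4×2 = 11; y[2] = 4×1 = 4

[6, 11, 4]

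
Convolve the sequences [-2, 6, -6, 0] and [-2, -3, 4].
y[0] = -2×-2 = 4; y[1] = -2×-3 + 6×-2 = -6; y[2] = -2×4 + 6×-3 + -6×-2 = -14; y[3] = 6×4 + -6×-3 + 0×-2 = 42; y[4] = -6×4 + 0×-3 = -24; y[5] = 0×4 = 0

[4, -6, -14, 42, -24, 0]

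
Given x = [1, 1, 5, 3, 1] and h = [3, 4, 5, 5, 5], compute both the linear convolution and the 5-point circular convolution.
Linear: y_lin[0] = 1×3 = 3; y_lin[1] = 1×4 + 1×3 = 7; y_lin[2] = 1×5 + 1×4 + 5×3 = 24; y_lin[3] = 1×5 + 1×5 + 5×4 + 3×3 = 39; y_lin[4] = 1×5 + 1×5 + 5×5 + 3×4 + 1×3 = 50; y_lin[5] = 1×5 + 5×5 + 3×5 + 1×4 = 49; y_lin[6] = 5×5 + 3×5 + 1×5 = 45; y_lin[7] = 3×5 + 1×5 = 20; y_lin[8] = 1×5 = 5 → [3, 7, 24, 39, 50, 49, 45, 20, 5]. Circular (length 5): y[0] = 1×3 + 1×5 + 5×5 + 3×5 + 1×4 = 52; y[1] = 1×4 + 1×3 + 5×5 + 3×5 + 1×5 = 52; y[2] = 1×5 + 1×4 + 5×3 + 3×5 + 1×5 = 44; y[3] = 1×5 + 1×5 + 5×4 + 3×3 + 1×5 = 44; y[4] = 1×5 + 1×5 + 5×5 + 3×4 + 1×3 = 50 → [52, 52, 44, 44, 50]

Linear: [3, 7, 24, 39, 50, 49, 45, 20, 5], Circular: [52, 52, 44, 44, 50]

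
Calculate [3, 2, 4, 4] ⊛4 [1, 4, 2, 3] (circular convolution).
Use y[k] = Σ_j x[j]·h[(k-j) mod 4]. y[0] = 3×1 + 2×3 + 4×2 + 4×4 = 33; y[1] = 3×4 + 2×1 + 4×3 + 4×2 = 34; y[2] = 3×2 + 2×4 + 4×1 + 4×3 = 30; y[3] = 3×3 + 2×2 + 4×4 + 4×1 = 33. Result: [33, 34, 30, 33]

[33, 34, 30, 33]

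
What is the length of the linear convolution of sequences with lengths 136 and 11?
Linear/full convolution length: m + n - 1 = 136 + 11 - 1 = 146

146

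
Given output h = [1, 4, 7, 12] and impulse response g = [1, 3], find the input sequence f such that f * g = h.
Deconvolve h=[1, 4, 7, 12] by g=[1, 3]. Since g[0]=1, solve forward: f[0] = h[0] / 1 = 1; f[1] = (h[1] - 1×3) / 1 = 1; f[2] = (h[2] - 1×3) / 1 = 4. So f = [1, 1, 4]. Check by forward convolution: h[0] = 1×1 = 1; h[1] = 1×3 + 1×1 = 4; h[2] = 1×3 + 4×1 = 7; h[3] = 4×3 = 12

[1, 1, 4]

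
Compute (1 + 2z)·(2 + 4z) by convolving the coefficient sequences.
Ascending coefficients: a = [1, 2], b = [2, 4]. c[0] = 1×2 = 2; c[1] = 1×4 + 2×2 = 8; c[2] = 2×4 = 8. Result coefficients: [2, 8, 8] → 2 + 8z + 8z^2

2 + 8z + 8z^2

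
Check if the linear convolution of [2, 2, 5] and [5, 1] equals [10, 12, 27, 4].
Recompute linear convolution of [2, 2, 5] and [5, 1]: y[0] = 2×5 = 10; y[1] = 2×1 + 2×5 = 12; y[2] = 2×1 + 5×5 = 27; y[3] = 5×1 = 5 → [10, 12, 27, 5]. Compare to given [10, 12, 27, 4]: they differ at index 3: given 4, correct 5, so answer: No

No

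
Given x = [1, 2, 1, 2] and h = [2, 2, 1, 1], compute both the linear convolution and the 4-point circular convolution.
Linear: y_lin[0] = 1×2 = 2; y_lin[1] = 1×2 + 2×2 = 6; y_lin[2] = 1×1 + 2×2 + 1×2 = 7; y_lin[3] = 1×1 + 2×1 + 1×2 + 2×2 = 9; y_lin[4] = 2×1 + 1×1 + 2×2 = 7; y_lin[5] = 1×1 + 2×1 = 3; y_lin[6] = 2×1 = 2 → [2, 6, 7, 9, 7, 3, 2]. Circular (length 4): y[0] = 1×2 + 2×1 + 1×1 + 2×2 = 9; y[1] = 1×2 + 2×2 + 1×1 + 2×1 = 9; y[2] = 1×1 + 2×2 + 1×2 + 2×1 = 9; y[3] = 1×1 + 2×1 + 1×2 + 2×2 = 9 → [9, 9, 9, 9]

Linear: [2, 6, 7, 9, 7, 3, 2], Circular: [9, 9, 9, 9]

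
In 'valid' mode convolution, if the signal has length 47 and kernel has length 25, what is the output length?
'Valid' mode counts only positions where the kernel fully overlaps the signal: m - n + 1 = 47 - 25 + 1 = 23

23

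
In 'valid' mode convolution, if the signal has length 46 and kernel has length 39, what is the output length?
'Valid' mode counts only positions where the kernel fully overlaps the signal: m - n + 1 = 46 - 39 + 1 = 8

8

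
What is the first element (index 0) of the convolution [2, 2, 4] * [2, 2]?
Use y[k] = Σ_i a[i]·b[k-i] at k=0. y[0] = 2×2 = 4

4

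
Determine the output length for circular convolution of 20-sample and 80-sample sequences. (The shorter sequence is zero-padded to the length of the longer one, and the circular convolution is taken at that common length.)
Circular convolution (zero-padding the shorter input) has length max(m, n) = max(20, 80) = 80

80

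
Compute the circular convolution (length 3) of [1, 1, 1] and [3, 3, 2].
Use y[k] = Σ_j a[j]·b[(k-j) mod 3]. y[0] = 1×3 + 1×2 + 1×3 = 8; y[1] = 1×3 + 1×3 + 1×2 = 8; y[2] = 1×2 + 1×3 + 1×3 = 8. Result: [8, 8, 8]

[8, 8, 8]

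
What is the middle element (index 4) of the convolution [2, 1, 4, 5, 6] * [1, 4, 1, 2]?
Use y[k] = Σ_i a[i]·b[k-i] at k=4. y[4] = 1×2 + 4×1 + 5×4 + 6×1 = 32

32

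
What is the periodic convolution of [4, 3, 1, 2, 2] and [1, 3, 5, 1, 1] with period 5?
Use y[k] = Σ_j u[j]·v[(k-j) mod 5]. y[0] = 4×1 + 3×1 + 1×1 + 2×5 + 2×3 = 24; y[1] = 4×3 + 3×1 + 1×1 + 2×1 + 2×5 = 28; y[2] = 4×5 + 3×3 + 1×1 + 2×1 + 2×1 = 34; y[3] = 4×1 + 3×5 + 1×3 + 2×1 + 2×1 = 26; y[4] = 4×1 + 3×1 + 1×5 + 2×3 + 2×1 = 20. Result: [24, 28, 34, 26, 20]

[24, 28, 34, 26, 20]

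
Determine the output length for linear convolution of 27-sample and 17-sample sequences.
Linear/full convolution length: m + n - 1 = 27 + 17 - 1 = 43

43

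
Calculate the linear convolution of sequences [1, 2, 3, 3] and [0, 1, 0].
y[0] = 1×0 = 0; y[1] = 1×1 + 2×0 = 1; y[2] = 1×0 + 2×1 + 3×0 = 2; y[3] = 2×0 + 3×1 + 3×0 = 3; y[4] = 3×0 + 3×1 = 3; y[5] = 3×0 = 0

[0, 1, 2, 3, 3, 0]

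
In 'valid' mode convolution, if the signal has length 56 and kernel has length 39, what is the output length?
'Valid' mode counts only positions where the kernel fully overlaps the signal: m - n + 1 = 56 - 39 + 1 = 18

18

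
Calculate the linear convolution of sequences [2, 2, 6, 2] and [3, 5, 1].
y[0] = 2×3 = 6; y[1] = 2×5 + 2×3 = 16; y[2] = 2×1 + 2×5 + 6×3 = 30; y[3] = 2×1 + 6×5 + 2×3 = 38; y[4] = 6×1 + 2×5 = 16; y[5] = 2×1 = 2

[6, 16, 30, 38, 16, 2]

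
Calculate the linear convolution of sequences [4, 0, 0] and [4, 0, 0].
y[0] = 4×4 = 16; y[1] = 4×0 + 0×4 = 0; y[2] = 4×0 + 0×0 + 0×4 = 0; y[3] = 0×0 + 0×0 = 0; y[4] = 0×0 = 0

[16, 0, 0, 0, 0]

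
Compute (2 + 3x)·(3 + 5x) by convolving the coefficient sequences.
Ascending coefficients: a = [2, 3], b = [3, 5]. c[0] = 2×3 = 6; c[1] = 2×5 + 3×3 = 19; c[2] = 3×5 = 15. Result coefficients: [6, 19, 15] → 6 + 19x + 15x^2

6 + 19x + 15x^2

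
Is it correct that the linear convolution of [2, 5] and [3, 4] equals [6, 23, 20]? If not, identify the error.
Recompute linear convolution of [2, 5] and [3, 4]: y[0] = 2×3 = 6; y[1] = 2×4 + 5×3 = 23; y[2] = 5×4 = 20 → [6, 23, 20]. Given [6, 23, 20] matches, so answer: Yes

Yes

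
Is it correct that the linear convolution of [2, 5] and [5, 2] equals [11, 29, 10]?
Recompute linear convolution of [2, 5] and [5, 2]: y[0] = 2×5 = 10; y[1] = 2×2 + 5×5 = 29; y[2] = 5×2 = 10 → [10, 29, 10]. Compare to given [11, 29, 10]: they differ at index 0: given 11, correct 10, so answer: No

No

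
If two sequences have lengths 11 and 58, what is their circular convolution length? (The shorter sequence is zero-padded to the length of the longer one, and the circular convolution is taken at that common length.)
Circular convolution (zero-padding the shorter input) has length max(m, n) = max(11, 58) = 58

58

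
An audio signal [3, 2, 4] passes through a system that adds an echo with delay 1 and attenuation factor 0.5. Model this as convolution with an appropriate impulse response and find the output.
Direct-path + delayed-attenuated-path model → impulse response h = [1, 0.5] (1 at lag 0, 0.5 at lag 1). Output y[n] = x[n] + 0.5·x[n - 1] (with x[n] = 0 outside 0..2): y[0] = 3 + 0.5×0 = 3; y[1] = 2 + 0.5×3 = 3.5; y[2] = 4 + 0.5×2 = 5.0; y[3] = 0 + 0.5×4 = 2.0. So y = [3, 3.5, 5.0, 2.0]

[3, 3.5, 5.0, 2.0]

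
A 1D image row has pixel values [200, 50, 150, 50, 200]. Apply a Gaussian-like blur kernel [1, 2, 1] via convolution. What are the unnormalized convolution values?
Convolve image row [200, 50, 150, 50, 200] with kernel [1, 2, 1]: y[0] = 200×1 = 200; y[1] = 200×2 + 50×1 = 450; y[2] = 200×1 + 50×2 + 150×1 = 450; y[3] = 50×1 + 150×2 + 50×1 = 400; y[4] = 150×1 + 50×2 + 200×1 = 450; y[5] = 50×1 + 200×2 = 450; y[6] = 200×1 = 200 → [200, 450, 450, 400, 450, 450, 200]. Normalization factor = sum(kernel) = 4.

[200, 450, 450, 400, 450, 450, 200]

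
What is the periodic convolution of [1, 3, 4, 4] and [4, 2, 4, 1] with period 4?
Use y[k] = Σ_j x[j]·h[(k-j) mod 4]. y[0] = 1×4 + 3×1 + 4×4 + 4×2 = 31; y[1] = 1×2 + 3×4 + 4×1 + 4×4 = 34; y[2] = 1×4 + 3×2 + 4×4 + 4×1 = 30; y[3] = 1×1 + 3×4 + 4×2 + 4×4 = 37. Result: [31, 34, 30, 37]

[31, 34, 30, 37]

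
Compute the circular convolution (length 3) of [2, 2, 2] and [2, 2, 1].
Use y[k] = Σ_j f[j]·g[(k-j) mod 3]. y[0] = 2×2 + 2×1 + 2×2 = 10; y[1] = 2×2 + 2×2 + 2×1 = 10; y[2] = 2×1 + 2×2 + 2×2 = 10. Result: [10, 10, 10]

[10, 10, 10]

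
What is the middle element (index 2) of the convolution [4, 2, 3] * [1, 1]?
Use y[k] = Σ_i a[i]·b[k-i] at k=2. y[2] = 2×1 + 3×1 = 5

5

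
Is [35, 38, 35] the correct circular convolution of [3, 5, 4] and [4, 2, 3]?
Recompute circular convolution of [3, 5, 4] and [4, 2, 3]: y[0] = 3×4 + 5×3 + 4×2 = 35; y[1] = 3×2 + 5×4 + 4×3 = 38; y[2] = 3×3 + 5×2 + 4×4 = 35 → [35, 38, 35]. Given [35, 38, 35] matches, so answer: Yes

Yes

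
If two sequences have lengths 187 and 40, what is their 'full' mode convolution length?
Linear/full convolution length: m + n - 1 = 187 + 40 - 1 = 226

226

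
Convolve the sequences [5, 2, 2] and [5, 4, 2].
y[0] = 5×5 = 25; y[1] = 5×4 + 2×5 = 30; y[2] = 5×2 + 2×4 + 2×5 = 28; y[3] = 2×2 + 2×4 = 12; y[4] = 2×2 = 4

[25, 30, 28, 12, 4]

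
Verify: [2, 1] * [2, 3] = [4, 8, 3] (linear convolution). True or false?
Recompute linear convolution of [2, 1] and [2, 3]: y[0] = 2×2 = 4; y[1] = 2×3 + 1×2 = 8; y[2] = 1×3 = 3 → [4, 8, 3]. Given [4, 8, 3] matches, so answer: Yes

Yes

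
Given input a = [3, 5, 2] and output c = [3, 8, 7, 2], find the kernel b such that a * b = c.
Output length 4 = len(a) + len(b) - 1 ⇒ len(b) = 2. Solve b forward using b[k] = (c[k] - Σ_{i≥1} a[i]·b[k-i]) / a[0]: b[0] = c[0] / a[0] = 3 / 3 = 1; b[1] = (c[1] - 5×1) / a[0] = (8 - 5×1) / 3 = 1. So b = [1, 1]. Forward-check [3, 5, 2] * [1, 1]: c[0] = 3×1 = 3; c[1] = 3×1 + 5×1 = 8; c[2] = 5×1 + 2×1 = 7; c[3] = 2×1 = 2 → [3, 8, 7, 2] ✓

[1, 1]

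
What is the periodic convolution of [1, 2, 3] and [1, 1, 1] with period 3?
Use y[k] = Σ_j f[j]·g[(k-j) mod 3]. y[0] = 1×1 + 2×1 + 3×1 = 6; y[1] = 1×1 + 2×1 + 3×1 = 6; y[2] = 1×1 + 2×1 + 3×1 = 6. Result: [6, 6, 6]

[6, 6, 6]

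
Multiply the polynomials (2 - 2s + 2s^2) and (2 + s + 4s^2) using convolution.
Ascending coefficients: a = [2, -2, 2], b = [2, 1, 4]. c[0] = 2×2 = 4; c[1] = 2×1 + -2×2 = -2; c[2] = 2×4 + -2×1 + 2×2 = 10; c[3] = -2×4 + 2×1 = -6; c[4] = 2×4 = 8. Result coefficients: [4, -2, 10, -6, 8] → 4 - 2s + 10s^2 - 6s^3 + 8s^4

4 - 2s + 10s^2 - 6s^3 + 8s^4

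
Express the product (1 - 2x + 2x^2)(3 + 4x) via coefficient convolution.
Ascending coefficients: a = [1, -2, 2], b = [3, 4]. c[0] = 1×3 = 3; c[1] = 1×4 + -2×3 = -2; c[2] = -2×4 + 2×3 = -2; c[3] = 2×4 = 8. Result coefficients: [3, -2, -2, 8] → 3 - 2x - 2x^2 + 8x^3

3 - 2x - 2x^2 + 8x^3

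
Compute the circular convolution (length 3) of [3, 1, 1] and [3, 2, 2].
Use y[k] = Σ_j a[j]·b[(k-j) mod 3]. y[0] = 3×3 + 1×2 + 1×2 = 13; y[1] = 3×2 + 1×3 + 1×2 = 11; y[2] = 3×2 + 1×2 + 1×3 = 11. Result: [13, 11, 11]

[13, 11, 11]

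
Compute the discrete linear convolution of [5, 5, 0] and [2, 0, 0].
y[0] = 5×2 = 10; y[1] = 5×0 + 5×2 = 10; y[2] = 5×0 + 5×0 + 0×2 = 0; y[3] = 5×0 + 0×0 = 0; y[4] = 0×0 = 0

[10, 10, 0, 0, 0]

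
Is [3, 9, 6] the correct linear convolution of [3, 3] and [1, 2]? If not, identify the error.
Recompute linear convolution of [3, 3] and [1, 2]: y[0] = 3×1 = 3; y[1] = 3×2 + 3×1 = 9; y[2] = 3×2 = 6 → [3, 9, 6]. Given [3, 9, 6] matches, so answer: Yes

Yes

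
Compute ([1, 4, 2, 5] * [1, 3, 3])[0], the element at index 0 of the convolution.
Use y[k] = Σ_i a[i]·b[k-i] at k=0. y[0] = 1×1 = 1

1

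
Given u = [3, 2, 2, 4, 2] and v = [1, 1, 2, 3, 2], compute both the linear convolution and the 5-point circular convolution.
Linear: y_lin[0] = 3×1 = 3; y_lin[1] = 3×1 + 2×1 = 5; y_lin[2] = 3×2 + 2×1 + 2×1 = 10; y_lin[3] = 3×3 + 2×2 + 2×1 + 4×1 = 19; y_lin[4] = 3×2 + 2×3 + 2×2 + 4×1 + 2×1 = 22; y_lin[5] = 2×2 + 2×3 + 4×2 + 2×1 = 20; y_lin[6] = 2×2 + 4×3 + 2×2 = 20; y_lin[7] = 4×2 + 2×3 = 14; y_lin[8] = 2×2 = 4 → [3, 5, 10, 19, 22, 20, 20, 14, 4]. Circular (length 5): y[0] = 3×1 + 2×2 + 2×3 + 4×2 + 2×1 = 23; y[1] = 3×1 + 2×1 + 2×2 + 4×3 + 2×2 = 25; y[2] = 3×2 + 2×1 + 2×1 + 4×2 + 2×3 = 24; y[3] = 3×3 + 2×2 + 2×1 + 4×1 + 2×2 = 23; y[4] = 3×2 + 2×3 + 2×2 + 4×1 + 2×1 = 22 → [23, 25, 24, 23, 22]

Linear: [3, 5, 10, 19, 22, 20, 20, 14, 4], Circular: [23, 25, 24, 23, 22]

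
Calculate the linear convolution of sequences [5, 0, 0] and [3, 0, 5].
y[0] = 5×3 = 15; y[1] = 5×0 + 0×3 = 0; y[2] = 5×5 + 0×0 + 0×3 = 25; y[3] = 0×5 + 0×0 = 0; y[4] = 0×5 = 0

[15, 0, 25, 0, 0]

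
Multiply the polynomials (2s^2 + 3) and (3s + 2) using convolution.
Ascending coefficients: a = [3, 0, 2], b = [2, 3]. c[0] = 3×2 = 6; c[1] = 3×3 + 0×2 = 9; c[2] = 0×3 + 2×2 = 4; c[3] = 2×3 = 6. Result coefficients: [6, 9, 4, 6] → 6s^3 + 4s^2 + 9s + 6

6s^3 + 4s^2 + 9s + 6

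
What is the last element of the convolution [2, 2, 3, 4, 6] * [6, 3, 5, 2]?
Use y[k] = Σ_i a[i]·b[k-i] at k=7. y[7] = 6×2 = 12

12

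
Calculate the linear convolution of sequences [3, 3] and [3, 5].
y[0] = 3×3 = 9; y[1] = 3×5 + 3×3 = 24; y[2] = 3×5 = 15

[9, 24, 15]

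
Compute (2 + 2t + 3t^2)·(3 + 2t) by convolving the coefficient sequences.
Ascending coefficients: a = [2, 2, 3], b = [3, 2]. c[0] = 2×3 = 6; c[1] = 2×2 + 2×3 = 10; c[2] = 2×2 + 3×3 = 13; c[3] = 3×2 = 6. Result coefficients: [6, 10, 13, 6] → 6 + 10t + 13t^2 + 6t^3

6 + 10t + 13t^2 + 6t^3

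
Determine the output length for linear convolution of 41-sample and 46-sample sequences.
Linear/full convolution length: m + n - 1 = 41 + 46 - 1 = 86

86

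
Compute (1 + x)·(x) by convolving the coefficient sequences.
Ascending coefficients: a = [1, 1], b = [0, 1]. c[0] = 1×0 = 0; c[1] = 1×1 + 1×0 = 1; c[2] = 1×1 = 1. Result coefficients: [0, 1, 1] → x + x^2

x + x^2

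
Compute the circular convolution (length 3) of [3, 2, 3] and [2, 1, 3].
Use y[k] = Σ_j f[j]·g[(k-j) mod 3]. y[0] = 3×2 + 2×3 + 3×1 = 15; y[1] = 3×1 + 2×2 + 3×3 = 16; y[2] = 3×3 + 2×1 + 3×2 = 17. Result: [15, 16, 17]

[15, 16, 17]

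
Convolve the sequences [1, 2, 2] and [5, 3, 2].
y[0] = 1×5 = 5; y[1] = 1×3 + 2×5 = 13; y[2] = 1×2 + 2×3 + 2×5 = 18; y[3] = 2×2 + 2×3 = 10; y[4] = 2×2 = 4

[5, 13, 18, 10, 4]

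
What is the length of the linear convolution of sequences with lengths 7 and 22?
Linear/full convolution length: m + n - 1 = 7 + 22 - 1 = 28

28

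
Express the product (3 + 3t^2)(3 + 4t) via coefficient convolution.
Ascending coefficients: a = [3, 0, 3], b = [3, 4]. c[0] = 3×3 = 9; c[1] = 3×4 + 0×3 = 12; c[2] = 0×4 + 3×3 = 9; c[3] = 3×4 = 12. Result coefficients: [9, 12, 9, 12] → 9 + 12t + 9t^2 + 12t^3

9 + 12t + 9t^2 + 12t^3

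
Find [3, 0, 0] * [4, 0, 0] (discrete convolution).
y[0] = 3×4 = 12; y[1] = 3×0 + 0×4 = 0; y[2] = 3×0 + 0×0 + 0×4 = 0; y[3] = 0×0 + 0×0 = 0; y[4] = 0×0 = 0

[12, 0, 0, 0, 0]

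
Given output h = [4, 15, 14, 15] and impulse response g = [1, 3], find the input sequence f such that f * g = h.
Deconvolve h=[4, 15, 14, 15] by g=[1, 3]. Since g[0]=1, solve forward: f[0] = h[0] / 1 = 4; f[1] = (h[1] - 4×3) / 1 = 3; f[2] = (h[2] - 3×3) / 1 = 5. So f = [4, 3, 5]. Check by forward convolution: h[0] = 4×1 = 4; h[1] = 4×3 + 3×1 = 15; h[2] = 3×3 + 5×1 = 14; h[3] = 5×3 = 15

[4, 3, 5]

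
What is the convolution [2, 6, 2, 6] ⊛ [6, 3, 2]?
y[0] = 2×6 = 12; y[1] = 2×3 + 6×6 = 42; y[2] = 2×2 + 6×3 + 2×6 = 34; y[3] = 6×2 + 2×3 + 6×6 = 54; y[4] = 2×2 + 6×3 = 22; y[5] = 6×2 = 12

[12, 42, 34, 54, 22, 12]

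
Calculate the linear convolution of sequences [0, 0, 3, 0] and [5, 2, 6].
y[0] = 0×5 = 0; y[1] = 0×2 + 0×5 = 0; y[2] = 0×6 + 0×2 + 3×5 = 15; y[3] = 0×6 + 3×2 + 0×5 = 6; y[4] = 3×6 + 0×2 = 18; y[5] = 0×6 = 0

[0, 0, 15, 6, 18, 0]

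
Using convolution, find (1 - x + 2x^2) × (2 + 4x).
Ascending coefficients: a = [1, -1, 2], b = [2, 4]. c[0] = 1×2 = 2; c[1] = 1×4 + -1×2 = 2; c[2] = -1×4 + 2×2 = 0; c[3] = 2×4 = 8. Result coefficients: [2, 2, 0, 8] → 2 + 2x + 8x^3

2 + 2x + 8x^3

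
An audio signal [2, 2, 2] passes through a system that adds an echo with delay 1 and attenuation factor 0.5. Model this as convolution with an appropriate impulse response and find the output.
Direct-path + delayed-attenuated-path model → impulse response h = [1, 0.5] (1 at lag 0, 0.5 at lag 1). Output y[n] = x[n] + 0.5·x[n - 1] (with x[n] = 0 outside 0..2): y[0] = 2 + 0.5×0 = 2; y[1] = 2 + 0.5×2 = 3.0; y[2] = 2 + 0.5×2 = 3.0; y[3] = 0 + 0.5×2 = 1.0. So y = [2, 3.0, 3.0, 1.0]

[2, 3.0, 3.0, 1.0]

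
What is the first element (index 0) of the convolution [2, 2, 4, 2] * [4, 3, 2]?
Use y[k] = Σ_i a[i]·b[k-i] at k=0. y[0] = 2×4 = 8

8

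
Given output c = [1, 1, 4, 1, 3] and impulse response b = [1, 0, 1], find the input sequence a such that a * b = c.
Deconvolve c=[1, 1, 4, 1, 3] by b=[1, 0, 1]. Since b[0]=1, solve forward: a[0] = c[0] / 1 = 1; a[1] = (c[1] - 1×0) / 1 = 1; a[2] = (c[2] - 1×0 - 1×1) / 1 = 3. So a = [1, 1, 3]. Check by forward convolution: c[0] = 1×1 = 1; c[1] = 1×0 + 1×1 = 1; c[2] = 1×1 + 1×0 + 3×1 = 4; c[3] = 1×1 + 3×0 = 1; c[4] = 3×1 = 3

[1, 1, 3]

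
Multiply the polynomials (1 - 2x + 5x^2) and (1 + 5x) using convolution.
Ascending coefficients: a = [1, -2, 5], b = [1, 5]. c[0] = 1×1 = 1; c[1] = 1×5 + -2×1 = 3; c[2] = -2×5 + 5×1 = -5; c[3] = 5×5 = 25. Result coefficients: [1, 3, -5, 25] → 1 + 3x - 5x^2 + 25x^3

1 + 3x - 5x^2 + 25x^3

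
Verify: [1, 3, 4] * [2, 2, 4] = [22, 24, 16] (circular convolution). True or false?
Recompute circular convolution of [1, 3, 4] and [2, 2, 4]: y[0] = 1×2 + 3×4 + 4×2 = 22; y[1] = 1×2 + 3×2 + 4×4 = 24; y[2] = 1×4 + 3×2 + 4×2 = 18 → [22, 24, 18]. Compare to given [22, 24, 16]: they differ at index 2: given 16, correct 18, so answer: No

No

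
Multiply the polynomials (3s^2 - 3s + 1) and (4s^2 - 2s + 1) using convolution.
Ascending coefficients: a = [1, -3, 3], b = [1, -2, 4]. c[0] = 1×1 = 1; c[1] = 1×-2 + -3×1 = -5; c[2] = 1×4 + -3×-2 + 3×1 = 13; c[3] = -3×4 + 3×-2 = -18; c[4] = 3×4 = 12. Result coefficients: [1, -5, 13, -18, 12] → 12s^4 - 18s^3 + 13s^2 - 5s + 1

12s^4 - 18s^3 + 13s^2 - 5s + 1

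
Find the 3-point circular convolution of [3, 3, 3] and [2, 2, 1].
Use y[k] = Σ_j s[j]·t[(k-j) mod 3]. y[0] = 3×2 + 3×1 + 3×2 = 15; y[1] = 3×2 + 3×2 + 3×1 = 15; y[2] = 3×1 + 3×2 + 3×2 = 15. Result: [15, 15, 15]

[15, 15, 15]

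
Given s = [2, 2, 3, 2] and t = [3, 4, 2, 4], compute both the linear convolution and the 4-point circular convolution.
Linear: y_lin[0] = 2×3 = 6; y_lin[1] = 2×4 + 2×3 = 14; y_lin[2] = 2×2 + 2×4 + 3×3 = 21; y_lin[3] = 2×4 + 2×2 + 3×4 + 2×3 = 30; y_lin[4] = 2×4 + 3×2 + 2×4 = 22; y_lin[5] = 3×4 + 2×2 = 16; y_lin[6] = 2×4 = 8 → [6, 14, 21, 30, 22, 16, 8]. Circular (length 4): y[0] = 2×3 + 2×4 + 3×2 + 2×4 = 28; y[1] = 2×4 + 2×3 + 3×4 + 2×2 = 30; y[2] = 2×2 + 2×4 + 3×3 + 2×4 = 29; y[3] = 2×4 + 2×2 + 3×4 + 2×3 = 30 → [28, 30, 29, 30]

Linear: [6, 14, 21, 30, 22, 16, 8], Circular: [28, 30, 29, 30]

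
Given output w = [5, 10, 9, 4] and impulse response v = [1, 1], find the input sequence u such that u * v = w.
Deconvolve w=[5, 10, 9, 4] by v=[1, 1]. Since v[0]=1, solve forward: u[0] = w[0] / 1 = 5; u[1] = (w[1] - 5×1) / 1 = 5; u[2] = (w[2] - 5×1) / 1 = 4. So u = [5, 5, 4]. Check by forward convolution: w[0] = 5×1 = 5; w[1] = 5×1 + 5×1 = 10; w[2] = 5×1 + 4×1 = 9; w[3] = 4×1 = 4

[5, 5, 4]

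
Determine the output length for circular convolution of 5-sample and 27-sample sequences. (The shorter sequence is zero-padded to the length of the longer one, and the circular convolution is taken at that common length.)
Circular convolution (zero-padding the shorter input) has length max(m, n) = max(5, 27) = 27

27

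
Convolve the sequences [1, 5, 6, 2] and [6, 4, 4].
y[0] = 1×6 = 6; y[1] = 1×4 + 5×6 = 34; y[2] = 1×4 + 5×4 + 6×6 = 60; y[3] = 5×4 + 6×4 + 2×6 = 56; y[4] = 6×4 + 2×4 = 32; y[5] = 2×4 = 8

[6, 34, 60, 56, 32, 8]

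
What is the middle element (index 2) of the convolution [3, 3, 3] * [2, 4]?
Use y[k] = Σ_i a[i]·b[k-i] at k=2. y[2] = 3×4 + 3×2 = 18

18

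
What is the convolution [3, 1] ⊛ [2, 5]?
y[0] = 3×2 = 6; y[1] = 3×5 + 1×2 = 17; y[2] = 1×5 = 5

[6, 17, 5]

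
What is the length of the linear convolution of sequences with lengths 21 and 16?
Linear/full convolution length: m + n - 1 = 21 + 16 - 1 = 36

36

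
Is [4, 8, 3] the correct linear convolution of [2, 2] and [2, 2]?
Recompute linear convolution of [2, 2] and [2, 2]: y[0] = 2×2 = 4; y[1] = 2×2 + 2×2 = 8; y[2] = 2×2 = 4 → [4, 8, 4]. Compare to given [4, 8, 3]: they differ at index 2: given 3, correct 4, so answer: No

No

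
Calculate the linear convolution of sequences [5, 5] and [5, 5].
y[0] = 5×5 = 25; y[1] = 5×5 + 5×5 = 50; y[2] = 5×5 = 25

[25, 50, 25]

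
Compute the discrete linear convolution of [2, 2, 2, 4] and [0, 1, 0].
y[0] = 2×0 = 0; y[1] = 2×1 + 2×0 = 2; y[2] = 2×0 + 2×1 + 2×0 = 2; y[3] = 2×0 + 2×1 + 4×0 = 2; y[4] = 2×0 + 4×1 = 4; y[5] = 4×0 = 0

[0, 2, 2, 2, 4, 0]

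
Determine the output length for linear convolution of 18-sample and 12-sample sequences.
Linear/full convolution length: m + n - 1 = 18 + 12 - 1 = 29

29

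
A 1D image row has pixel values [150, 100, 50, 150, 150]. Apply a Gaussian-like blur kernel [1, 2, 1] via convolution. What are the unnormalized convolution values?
Convolve image row [150, 100, 50, 150, 150] with kernel [1, 2, 1]: y[0] = 150×1 = 150; y[1] = 150×2 + 100×1 = 400; y[2] = 150×1 + 100×2 + 50×1 = 400; y[3] = 100×1 + 50×2 + 150×1 = 350; y[4] = 50×1 + 150×2 + 150×1 = 500; y[5] = 150×1 + 150×2 = 450; y[6] = 150×1 = 150 → [150, 400, 400, 350, 500, 450, 150]. Normalization factor = sum(kernel) = 4.

[150, 400, 400, 350, 500, 450, 150]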